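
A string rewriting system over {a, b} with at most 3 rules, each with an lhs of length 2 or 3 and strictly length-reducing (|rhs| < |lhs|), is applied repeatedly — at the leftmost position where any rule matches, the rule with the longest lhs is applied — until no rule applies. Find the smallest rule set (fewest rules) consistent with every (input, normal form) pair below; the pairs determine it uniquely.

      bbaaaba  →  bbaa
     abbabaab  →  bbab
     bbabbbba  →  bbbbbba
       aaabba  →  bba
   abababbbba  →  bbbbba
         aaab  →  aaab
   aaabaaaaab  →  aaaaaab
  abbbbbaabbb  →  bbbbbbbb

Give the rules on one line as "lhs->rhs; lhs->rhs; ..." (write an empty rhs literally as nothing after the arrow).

aba->; abb->bb

  | bbaaaba => bbaa
  | abbabaab => bbabaab => bbab
  | bbabbbba => bbbbbba
  | aaabba => aabba => abba => bba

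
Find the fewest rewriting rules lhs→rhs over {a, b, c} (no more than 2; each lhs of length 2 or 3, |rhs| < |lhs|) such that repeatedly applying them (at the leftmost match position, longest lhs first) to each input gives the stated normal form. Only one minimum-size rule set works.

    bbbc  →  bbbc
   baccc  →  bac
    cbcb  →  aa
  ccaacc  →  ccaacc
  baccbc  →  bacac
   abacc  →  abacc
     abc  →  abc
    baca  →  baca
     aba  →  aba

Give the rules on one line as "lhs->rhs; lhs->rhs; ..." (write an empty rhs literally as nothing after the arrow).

cb->a; ccc->c

  | bbbc
  | baccc => bac
  | cbcb => acb => aa
  | ccaacc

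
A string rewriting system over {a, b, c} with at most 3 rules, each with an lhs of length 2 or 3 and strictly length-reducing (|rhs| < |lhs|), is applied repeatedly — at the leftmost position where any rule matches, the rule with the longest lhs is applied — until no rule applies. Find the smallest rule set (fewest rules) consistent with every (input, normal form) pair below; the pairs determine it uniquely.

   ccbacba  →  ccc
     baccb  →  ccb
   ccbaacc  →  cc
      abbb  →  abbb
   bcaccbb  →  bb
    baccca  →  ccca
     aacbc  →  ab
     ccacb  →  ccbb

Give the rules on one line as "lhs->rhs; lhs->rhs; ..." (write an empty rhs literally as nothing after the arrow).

ac->b; ba->; bc->

  | ccbacba => cccba => ccc
  | baccb => ccb
  | ccbaacc => ccacc => ccbc => cc
  | abbb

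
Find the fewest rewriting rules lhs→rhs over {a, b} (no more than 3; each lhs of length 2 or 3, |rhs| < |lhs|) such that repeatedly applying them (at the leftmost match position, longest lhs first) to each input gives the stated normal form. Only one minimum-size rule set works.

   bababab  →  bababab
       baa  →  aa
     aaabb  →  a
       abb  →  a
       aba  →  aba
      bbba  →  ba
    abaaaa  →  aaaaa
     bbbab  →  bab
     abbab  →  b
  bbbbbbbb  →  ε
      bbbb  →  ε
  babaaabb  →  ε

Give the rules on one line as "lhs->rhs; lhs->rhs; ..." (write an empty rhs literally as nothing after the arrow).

  | bababab
  | baa => aa
  | aaabb => abb => a
  | abb => a

aab->b; baa->aa; bb->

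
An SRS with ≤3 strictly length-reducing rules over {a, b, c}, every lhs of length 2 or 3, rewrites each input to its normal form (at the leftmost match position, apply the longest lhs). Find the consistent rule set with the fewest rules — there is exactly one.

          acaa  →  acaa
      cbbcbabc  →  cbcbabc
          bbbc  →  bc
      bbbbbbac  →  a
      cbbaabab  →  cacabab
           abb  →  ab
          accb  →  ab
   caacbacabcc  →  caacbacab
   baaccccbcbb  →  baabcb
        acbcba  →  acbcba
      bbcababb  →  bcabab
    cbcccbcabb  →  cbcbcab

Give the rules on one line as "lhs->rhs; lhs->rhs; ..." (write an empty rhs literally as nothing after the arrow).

bb->b; bba->ac; cc->

  | acaa
  | cbbcbabc => cbcbabc
  | bbbc => bbc => bc
  | bbbbbbac => bbbbbac => bbbbac => bbbac => bbac => acc => a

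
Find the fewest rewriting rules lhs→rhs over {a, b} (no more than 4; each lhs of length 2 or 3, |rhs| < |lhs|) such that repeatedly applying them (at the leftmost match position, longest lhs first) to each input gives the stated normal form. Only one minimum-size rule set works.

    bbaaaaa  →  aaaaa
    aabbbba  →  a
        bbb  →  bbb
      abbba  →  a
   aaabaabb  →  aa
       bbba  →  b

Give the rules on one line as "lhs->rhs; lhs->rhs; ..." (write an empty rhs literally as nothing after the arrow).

ab->; ba->b; bba->a

  | bbaaaaa => aaaaa
  | aabbbba => abbba => bba => a
  | bbb
  | abbba => bba => a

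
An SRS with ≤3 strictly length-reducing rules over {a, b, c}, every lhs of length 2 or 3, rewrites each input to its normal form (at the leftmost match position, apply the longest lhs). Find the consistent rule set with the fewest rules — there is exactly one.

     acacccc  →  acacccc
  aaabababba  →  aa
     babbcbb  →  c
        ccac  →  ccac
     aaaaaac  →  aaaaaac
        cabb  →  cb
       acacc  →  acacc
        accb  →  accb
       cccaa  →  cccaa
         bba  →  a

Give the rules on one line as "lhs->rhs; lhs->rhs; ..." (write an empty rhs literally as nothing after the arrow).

ab->; bb->

  | acacccc
  | aaabababba => aaababba => aaabba => aaba => aa
  | babbcbb => bbcbb => cbb => c
  | ccac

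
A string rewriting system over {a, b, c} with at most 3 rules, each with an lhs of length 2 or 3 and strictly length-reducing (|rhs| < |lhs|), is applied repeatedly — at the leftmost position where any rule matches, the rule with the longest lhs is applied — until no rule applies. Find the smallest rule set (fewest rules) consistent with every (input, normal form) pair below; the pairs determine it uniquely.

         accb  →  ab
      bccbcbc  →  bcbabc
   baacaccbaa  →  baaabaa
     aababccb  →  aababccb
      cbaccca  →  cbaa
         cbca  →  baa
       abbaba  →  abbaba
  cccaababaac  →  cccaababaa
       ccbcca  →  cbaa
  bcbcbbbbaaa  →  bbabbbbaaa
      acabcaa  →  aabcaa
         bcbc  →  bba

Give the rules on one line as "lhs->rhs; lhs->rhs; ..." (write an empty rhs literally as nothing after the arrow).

  | accb => acb => ab
  | bccbcbc => bcbabc
  | baacaccbaa => baaaccbaa => baaacbaa => baaabaa
  | aababccb

ac->a; cbc->ba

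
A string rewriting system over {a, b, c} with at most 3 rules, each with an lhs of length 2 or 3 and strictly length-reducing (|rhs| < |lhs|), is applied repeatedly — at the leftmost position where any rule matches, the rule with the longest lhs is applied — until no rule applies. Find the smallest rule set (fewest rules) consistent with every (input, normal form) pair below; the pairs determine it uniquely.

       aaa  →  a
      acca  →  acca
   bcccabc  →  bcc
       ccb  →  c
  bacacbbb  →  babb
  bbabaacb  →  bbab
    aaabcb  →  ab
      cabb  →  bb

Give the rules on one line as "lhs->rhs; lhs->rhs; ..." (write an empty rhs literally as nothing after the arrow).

  | aaa => a
  | acca
  | bcccabc => bccbc => bcc
  | ccb => c

aa->; cab->b; cb->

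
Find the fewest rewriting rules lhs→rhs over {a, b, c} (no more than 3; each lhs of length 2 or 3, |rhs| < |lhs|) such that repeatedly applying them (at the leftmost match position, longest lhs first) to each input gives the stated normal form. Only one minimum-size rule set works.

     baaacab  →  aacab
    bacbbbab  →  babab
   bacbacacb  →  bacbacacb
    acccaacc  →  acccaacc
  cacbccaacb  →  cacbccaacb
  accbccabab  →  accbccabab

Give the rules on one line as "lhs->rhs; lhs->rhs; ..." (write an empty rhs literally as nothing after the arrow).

  | baaacab => aacab
  | bacbbbab => babab
  | bacbacacb
  | acccaacc

baa->a; cbb->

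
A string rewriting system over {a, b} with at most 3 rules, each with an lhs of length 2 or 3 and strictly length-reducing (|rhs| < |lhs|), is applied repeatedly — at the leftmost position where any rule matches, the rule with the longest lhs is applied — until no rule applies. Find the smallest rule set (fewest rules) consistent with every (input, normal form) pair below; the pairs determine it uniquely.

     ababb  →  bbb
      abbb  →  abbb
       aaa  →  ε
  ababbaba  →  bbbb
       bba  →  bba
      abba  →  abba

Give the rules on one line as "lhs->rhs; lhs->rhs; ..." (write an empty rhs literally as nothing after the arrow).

  | ababb => bbb
  | abbb
  | aaa => ε
  | ababbaba => bbbaba => bbbb

aaa->; aba->b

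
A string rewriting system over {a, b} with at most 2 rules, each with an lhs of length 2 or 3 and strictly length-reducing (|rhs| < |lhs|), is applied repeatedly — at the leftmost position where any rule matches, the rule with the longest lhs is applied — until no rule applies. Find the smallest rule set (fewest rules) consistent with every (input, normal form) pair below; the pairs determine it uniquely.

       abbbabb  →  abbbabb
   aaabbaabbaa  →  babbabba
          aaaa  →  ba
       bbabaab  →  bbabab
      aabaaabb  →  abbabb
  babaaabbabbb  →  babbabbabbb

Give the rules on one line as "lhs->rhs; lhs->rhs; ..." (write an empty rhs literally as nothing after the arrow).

aa->a; aaa->ba

  | abbbabb
  | aaabbaabbaa => babbaabbaa => babbabbaa => babbabba
  | aaaa => baa => ba
  | bbabaab => bbabab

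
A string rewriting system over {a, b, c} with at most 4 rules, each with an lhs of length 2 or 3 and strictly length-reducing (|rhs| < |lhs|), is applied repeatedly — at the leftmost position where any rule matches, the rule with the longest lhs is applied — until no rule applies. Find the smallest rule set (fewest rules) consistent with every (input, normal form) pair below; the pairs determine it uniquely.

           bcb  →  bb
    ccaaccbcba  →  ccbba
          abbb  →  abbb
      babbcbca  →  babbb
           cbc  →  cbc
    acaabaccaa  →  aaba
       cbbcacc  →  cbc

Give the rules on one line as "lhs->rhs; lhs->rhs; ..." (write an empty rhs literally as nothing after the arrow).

bcb->bb; bcc->c; ca->

  | bcb => bb
  | ccaaccbcba => caccbcba => ccbcba => ccbba
  | abbb
  | babbcbca => babbbca => babbb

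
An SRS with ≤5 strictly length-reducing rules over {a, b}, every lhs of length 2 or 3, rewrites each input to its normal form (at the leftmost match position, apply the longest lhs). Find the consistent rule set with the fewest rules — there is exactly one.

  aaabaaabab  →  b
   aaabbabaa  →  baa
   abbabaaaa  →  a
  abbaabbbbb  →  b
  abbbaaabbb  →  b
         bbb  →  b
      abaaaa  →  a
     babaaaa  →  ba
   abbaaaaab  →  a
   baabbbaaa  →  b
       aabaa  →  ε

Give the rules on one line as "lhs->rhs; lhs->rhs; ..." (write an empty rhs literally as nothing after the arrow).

aaa->; ab->; abb->; bb->b

  | aaabaaabab => baaabab => bbab => bab => b
  | aaabbabaa => bbabaa => babaa => baa
  | abbabaaaa => abaaaa => aaaa => a
  | abbaabbbbb => aabbbbb => abbb => b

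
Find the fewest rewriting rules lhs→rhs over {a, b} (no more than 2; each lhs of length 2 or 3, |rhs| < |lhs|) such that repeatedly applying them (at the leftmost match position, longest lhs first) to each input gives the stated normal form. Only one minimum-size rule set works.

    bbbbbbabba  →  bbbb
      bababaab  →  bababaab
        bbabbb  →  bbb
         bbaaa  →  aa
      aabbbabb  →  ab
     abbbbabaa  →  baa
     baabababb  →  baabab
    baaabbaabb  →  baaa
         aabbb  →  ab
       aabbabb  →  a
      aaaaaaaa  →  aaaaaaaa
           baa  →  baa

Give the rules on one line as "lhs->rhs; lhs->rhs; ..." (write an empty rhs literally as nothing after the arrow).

  | bbbbbbabba => bbbbbba => bbbb
  | bababaab
  | bbabbb => bbb
  | bbaaa => aa

abb->; bba->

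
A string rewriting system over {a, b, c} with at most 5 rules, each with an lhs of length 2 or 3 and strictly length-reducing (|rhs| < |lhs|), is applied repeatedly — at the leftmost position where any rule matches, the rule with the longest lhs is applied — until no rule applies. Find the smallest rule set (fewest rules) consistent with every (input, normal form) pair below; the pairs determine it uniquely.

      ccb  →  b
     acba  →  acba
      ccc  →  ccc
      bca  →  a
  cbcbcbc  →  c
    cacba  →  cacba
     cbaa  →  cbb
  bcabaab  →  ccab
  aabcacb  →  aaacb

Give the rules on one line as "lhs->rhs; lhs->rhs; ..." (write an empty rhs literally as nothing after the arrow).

aba->cc; baa->bb; bc->; ccb->b

  | ccb => b
  | acba
  | ccc
  | bca => a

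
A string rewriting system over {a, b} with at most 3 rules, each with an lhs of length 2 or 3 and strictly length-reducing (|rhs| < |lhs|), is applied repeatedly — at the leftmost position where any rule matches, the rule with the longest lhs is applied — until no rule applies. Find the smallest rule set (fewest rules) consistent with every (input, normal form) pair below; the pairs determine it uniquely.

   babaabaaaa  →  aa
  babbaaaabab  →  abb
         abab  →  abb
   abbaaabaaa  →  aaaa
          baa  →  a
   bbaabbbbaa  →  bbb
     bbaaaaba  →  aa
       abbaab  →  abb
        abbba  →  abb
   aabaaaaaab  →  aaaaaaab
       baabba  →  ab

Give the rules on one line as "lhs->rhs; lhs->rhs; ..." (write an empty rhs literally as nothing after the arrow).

ba->; bab->bb

  | babaabaaaa => bbaabaaaa => babaaaa => bbaaaa => baaa => aa
  | babbaaaabab => bbbaaaabab => bbaaabab => baabab => abab => abb
  | abab => abb
  | abbaaabaaa => abaabaaa => aabaaa => aaaa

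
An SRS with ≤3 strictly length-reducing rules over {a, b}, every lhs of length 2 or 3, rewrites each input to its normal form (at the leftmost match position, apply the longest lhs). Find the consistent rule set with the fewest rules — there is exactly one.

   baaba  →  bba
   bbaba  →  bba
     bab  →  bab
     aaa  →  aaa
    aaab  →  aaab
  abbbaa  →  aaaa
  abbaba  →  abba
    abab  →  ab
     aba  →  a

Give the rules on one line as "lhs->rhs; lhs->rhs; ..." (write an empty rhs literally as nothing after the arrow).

aba->a; baa->b; bbb->a

  | baaba => bba
  | bbaba => bba
  | bab
  | aaa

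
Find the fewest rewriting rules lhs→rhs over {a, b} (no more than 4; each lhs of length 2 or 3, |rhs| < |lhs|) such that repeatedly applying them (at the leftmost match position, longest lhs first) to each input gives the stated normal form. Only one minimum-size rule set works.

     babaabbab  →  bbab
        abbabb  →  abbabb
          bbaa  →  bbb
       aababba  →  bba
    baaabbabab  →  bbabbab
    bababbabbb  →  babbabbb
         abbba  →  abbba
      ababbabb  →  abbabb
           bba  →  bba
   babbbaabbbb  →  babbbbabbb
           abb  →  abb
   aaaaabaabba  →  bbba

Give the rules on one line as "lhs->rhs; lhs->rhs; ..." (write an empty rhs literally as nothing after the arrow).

  | babaabbab => baabbab => bbabab => bbab
  | abbabb
  | bbaa => bbb
  | aababba => baabba => bbaba => bba

aa->b; aab->ba; aba->a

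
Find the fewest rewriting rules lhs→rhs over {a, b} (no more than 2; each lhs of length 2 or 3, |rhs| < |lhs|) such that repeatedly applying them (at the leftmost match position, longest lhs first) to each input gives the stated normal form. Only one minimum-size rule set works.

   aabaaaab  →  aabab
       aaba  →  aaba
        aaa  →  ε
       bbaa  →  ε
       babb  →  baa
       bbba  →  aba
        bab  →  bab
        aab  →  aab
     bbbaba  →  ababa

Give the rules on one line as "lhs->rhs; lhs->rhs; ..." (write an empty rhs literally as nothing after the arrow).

aaa->; bb->a

  | aabaaaab => aabab
  | aaba
  | aaa => ε
  | bbaa => aaa => ε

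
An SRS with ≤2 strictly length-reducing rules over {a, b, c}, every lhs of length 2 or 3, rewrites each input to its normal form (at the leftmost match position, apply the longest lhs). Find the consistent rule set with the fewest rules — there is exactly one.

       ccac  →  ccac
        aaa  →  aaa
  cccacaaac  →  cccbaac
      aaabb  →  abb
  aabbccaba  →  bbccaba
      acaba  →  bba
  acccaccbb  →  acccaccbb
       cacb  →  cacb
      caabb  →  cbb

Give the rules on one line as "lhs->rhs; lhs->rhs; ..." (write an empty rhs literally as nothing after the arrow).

aab->b; aca->b

  | ccac
  | aaa
  | cccacaaac => cccbaac
  | aaabb => abb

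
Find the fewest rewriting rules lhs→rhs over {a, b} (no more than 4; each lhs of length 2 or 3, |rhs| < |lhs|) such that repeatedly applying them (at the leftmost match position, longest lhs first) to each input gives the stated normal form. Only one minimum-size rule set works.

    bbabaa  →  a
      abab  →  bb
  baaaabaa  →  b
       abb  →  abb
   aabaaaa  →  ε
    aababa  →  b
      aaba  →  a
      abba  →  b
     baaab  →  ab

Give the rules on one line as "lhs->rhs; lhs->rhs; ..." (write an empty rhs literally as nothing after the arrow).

  | bbabaa => babaa => abaa => a
  | abab => aab => bb
  | baaaabaa => aabaa => bbaa => b
  | abb

aa->b; ba->a; baa->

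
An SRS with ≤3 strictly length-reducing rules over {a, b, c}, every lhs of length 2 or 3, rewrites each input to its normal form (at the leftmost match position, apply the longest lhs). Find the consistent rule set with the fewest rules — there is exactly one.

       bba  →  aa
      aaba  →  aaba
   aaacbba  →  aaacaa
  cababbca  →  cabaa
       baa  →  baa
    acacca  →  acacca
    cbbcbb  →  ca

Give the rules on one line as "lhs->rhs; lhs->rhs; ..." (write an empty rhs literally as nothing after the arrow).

  | bba => aa
  | aaba
  | aaacbba => aaacaa
  | cababbca => cabaa

bb->a; bbc->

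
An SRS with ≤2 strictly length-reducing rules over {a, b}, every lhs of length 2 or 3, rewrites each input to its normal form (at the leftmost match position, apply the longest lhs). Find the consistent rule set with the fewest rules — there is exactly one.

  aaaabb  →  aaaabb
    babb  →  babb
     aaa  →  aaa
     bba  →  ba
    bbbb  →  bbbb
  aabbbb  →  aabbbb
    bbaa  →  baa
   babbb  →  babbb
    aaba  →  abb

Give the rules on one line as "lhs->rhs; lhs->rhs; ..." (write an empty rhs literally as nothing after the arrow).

aba->bb; bba->ba

  | aaaabb
  | babb
  | aaa
  | bba => ba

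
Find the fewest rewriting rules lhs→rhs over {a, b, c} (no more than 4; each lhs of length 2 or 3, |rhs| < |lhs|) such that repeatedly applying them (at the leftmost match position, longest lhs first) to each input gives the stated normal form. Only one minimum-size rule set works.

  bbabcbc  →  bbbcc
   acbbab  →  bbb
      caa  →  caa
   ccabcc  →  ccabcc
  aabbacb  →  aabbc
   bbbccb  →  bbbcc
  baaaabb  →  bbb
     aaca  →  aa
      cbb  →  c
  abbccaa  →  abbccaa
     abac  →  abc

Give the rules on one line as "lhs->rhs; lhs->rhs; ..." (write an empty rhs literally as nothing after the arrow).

ac->; ba->b; cb->c

  | bbabcbc => bbbcbc => bbbcc
  | acbbab => bbab => bbb
  | caa
  | ccabcc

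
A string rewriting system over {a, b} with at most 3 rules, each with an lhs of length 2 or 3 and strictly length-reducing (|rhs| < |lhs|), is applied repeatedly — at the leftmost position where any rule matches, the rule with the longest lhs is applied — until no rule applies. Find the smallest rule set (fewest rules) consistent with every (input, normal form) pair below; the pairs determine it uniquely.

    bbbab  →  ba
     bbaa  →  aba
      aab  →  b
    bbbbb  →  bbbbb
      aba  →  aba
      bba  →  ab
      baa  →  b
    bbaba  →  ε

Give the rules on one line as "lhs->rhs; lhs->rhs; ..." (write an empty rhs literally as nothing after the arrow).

aa->; abb->a; bba->ab

  | bbbab => babb => ba
  | bbaa => aba
  | aab => b
  | bbbbb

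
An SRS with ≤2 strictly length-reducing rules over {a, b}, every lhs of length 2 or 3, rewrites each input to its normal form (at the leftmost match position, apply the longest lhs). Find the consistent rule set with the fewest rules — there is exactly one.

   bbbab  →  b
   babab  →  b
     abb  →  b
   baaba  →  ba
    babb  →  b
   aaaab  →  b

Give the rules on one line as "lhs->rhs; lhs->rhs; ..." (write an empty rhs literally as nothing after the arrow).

ab->b; bb->b

  | bbbab => bbab => bab => bb => b
  | babab => bbab => bab => bb => b
  | abb => bb => b
  | baaba => baba => bba => ba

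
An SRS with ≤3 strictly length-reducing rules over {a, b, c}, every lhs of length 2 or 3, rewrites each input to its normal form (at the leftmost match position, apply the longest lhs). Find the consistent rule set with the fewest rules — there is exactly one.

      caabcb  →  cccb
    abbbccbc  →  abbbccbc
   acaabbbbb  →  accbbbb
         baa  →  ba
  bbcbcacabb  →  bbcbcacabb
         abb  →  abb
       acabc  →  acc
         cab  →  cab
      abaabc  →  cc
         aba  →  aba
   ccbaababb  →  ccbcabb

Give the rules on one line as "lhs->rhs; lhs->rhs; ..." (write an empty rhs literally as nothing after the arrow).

aa->a; aab->c; abc->c

  | caabcb => cccb
  | abbbccbc
  | acaabbbbb => accbbbb
  | baa => ba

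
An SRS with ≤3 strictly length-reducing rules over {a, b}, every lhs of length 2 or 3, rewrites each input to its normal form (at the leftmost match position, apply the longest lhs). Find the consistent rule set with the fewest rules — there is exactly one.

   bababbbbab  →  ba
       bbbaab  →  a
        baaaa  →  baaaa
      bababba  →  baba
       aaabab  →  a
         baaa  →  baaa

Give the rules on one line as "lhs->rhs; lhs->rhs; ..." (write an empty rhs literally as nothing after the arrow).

aab->ba; abb->; bb->a

  | bababbbbab => babbbab => bbab => aab => ba
  | bbbaab => abaab => abba => a
  | baaaa
  | bababba => baba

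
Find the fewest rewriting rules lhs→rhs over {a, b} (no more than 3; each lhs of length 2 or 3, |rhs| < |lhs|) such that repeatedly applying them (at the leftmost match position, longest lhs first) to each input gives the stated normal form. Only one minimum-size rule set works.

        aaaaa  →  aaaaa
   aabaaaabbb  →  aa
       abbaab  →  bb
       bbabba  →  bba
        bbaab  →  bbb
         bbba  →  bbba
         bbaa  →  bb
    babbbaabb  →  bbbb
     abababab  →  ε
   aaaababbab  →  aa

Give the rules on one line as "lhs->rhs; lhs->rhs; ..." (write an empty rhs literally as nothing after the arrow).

  | aaaaa
  | aabaaaabbb => aaaaabbb => aaaabb => aaab => aa
  | abbaab => baab => bb
  | bbabba => bba

ab->; baa->b; bab->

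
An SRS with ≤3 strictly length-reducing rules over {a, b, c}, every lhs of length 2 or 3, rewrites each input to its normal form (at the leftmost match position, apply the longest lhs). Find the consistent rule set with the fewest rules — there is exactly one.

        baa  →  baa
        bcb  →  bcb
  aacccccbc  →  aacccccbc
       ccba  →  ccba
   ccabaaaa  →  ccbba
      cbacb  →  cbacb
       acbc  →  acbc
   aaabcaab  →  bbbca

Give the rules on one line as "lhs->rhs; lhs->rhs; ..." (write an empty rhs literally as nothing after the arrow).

  | baa
  | bcb
  | aacccccbc
  | ccba

aaa->bb; ab->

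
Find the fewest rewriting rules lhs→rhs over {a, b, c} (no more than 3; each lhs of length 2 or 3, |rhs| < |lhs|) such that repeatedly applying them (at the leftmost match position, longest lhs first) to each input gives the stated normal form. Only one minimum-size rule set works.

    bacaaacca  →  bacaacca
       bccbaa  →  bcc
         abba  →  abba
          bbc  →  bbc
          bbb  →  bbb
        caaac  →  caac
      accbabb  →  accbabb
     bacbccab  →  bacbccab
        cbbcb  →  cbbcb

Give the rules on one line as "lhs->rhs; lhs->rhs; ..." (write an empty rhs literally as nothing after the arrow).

  | bacaaacca => bacaacca
  | bccbaa => bcc
  | abba
  | bbc

aaa->aa; baa->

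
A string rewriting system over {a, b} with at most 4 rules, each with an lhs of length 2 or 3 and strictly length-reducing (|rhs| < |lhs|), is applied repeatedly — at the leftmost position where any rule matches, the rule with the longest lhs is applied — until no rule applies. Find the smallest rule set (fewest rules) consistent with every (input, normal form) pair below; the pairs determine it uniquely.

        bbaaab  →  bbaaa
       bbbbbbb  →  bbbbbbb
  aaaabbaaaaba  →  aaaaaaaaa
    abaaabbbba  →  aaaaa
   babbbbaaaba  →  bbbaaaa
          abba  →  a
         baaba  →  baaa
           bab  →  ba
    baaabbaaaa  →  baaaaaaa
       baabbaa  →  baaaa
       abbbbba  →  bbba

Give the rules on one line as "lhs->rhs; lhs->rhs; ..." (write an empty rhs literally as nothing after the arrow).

  | bbaaab => bbaaa
  | bbbbbbb
  | aaaabbaaaaba => aaaabaaaaba => aaaaaaaaba => aaaaaaaaa
  | abaaabbbba => aaaabbbba => aaaabbba => aaaabba => aaaaba => aaaaa

aab->aa; ab->a; abb->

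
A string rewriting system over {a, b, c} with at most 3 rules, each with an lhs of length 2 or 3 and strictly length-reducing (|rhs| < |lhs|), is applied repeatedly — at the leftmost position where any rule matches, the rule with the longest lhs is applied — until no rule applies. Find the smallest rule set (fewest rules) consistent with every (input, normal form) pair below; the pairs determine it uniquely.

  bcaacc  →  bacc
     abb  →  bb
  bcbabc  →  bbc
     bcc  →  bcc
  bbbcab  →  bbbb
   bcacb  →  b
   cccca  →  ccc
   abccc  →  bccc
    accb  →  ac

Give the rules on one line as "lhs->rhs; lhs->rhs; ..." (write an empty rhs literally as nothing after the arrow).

  | bcaacc => bacc
  | abb => bb
  | bcbabc => babc => bbc
  | bcc

ab->b; ca->; cb->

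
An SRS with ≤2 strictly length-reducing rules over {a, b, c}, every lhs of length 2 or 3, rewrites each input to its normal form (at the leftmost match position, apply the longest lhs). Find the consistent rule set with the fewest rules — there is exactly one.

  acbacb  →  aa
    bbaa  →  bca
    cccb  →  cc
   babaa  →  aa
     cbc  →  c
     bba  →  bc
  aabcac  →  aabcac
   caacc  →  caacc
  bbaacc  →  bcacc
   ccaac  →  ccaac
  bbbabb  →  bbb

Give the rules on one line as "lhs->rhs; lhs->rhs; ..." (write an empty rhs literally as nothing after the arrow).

  | acbacb => aacb => aa
  | bbaa => bca
  | cccb => cc
  | babaa => cbaa => aa

ba->c; cb->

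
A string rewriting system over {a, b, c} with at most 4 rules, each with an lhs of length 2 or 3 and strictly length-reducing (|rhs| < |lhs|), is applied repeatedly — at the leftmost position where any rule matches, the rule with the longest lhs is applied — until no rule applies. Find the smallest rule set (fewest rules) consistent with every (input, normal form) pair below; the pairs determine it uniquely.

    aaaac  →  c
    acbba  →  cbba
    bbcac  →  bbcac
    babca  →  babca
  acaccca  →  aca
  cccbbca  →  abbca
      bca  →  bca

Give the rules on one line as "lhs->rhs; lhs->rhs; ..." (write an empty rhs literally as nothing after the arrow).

  | aaaac => aac => c
  | acbba => cbba
  | bbcac
  | babca

aa->; acb->cb; ccc->a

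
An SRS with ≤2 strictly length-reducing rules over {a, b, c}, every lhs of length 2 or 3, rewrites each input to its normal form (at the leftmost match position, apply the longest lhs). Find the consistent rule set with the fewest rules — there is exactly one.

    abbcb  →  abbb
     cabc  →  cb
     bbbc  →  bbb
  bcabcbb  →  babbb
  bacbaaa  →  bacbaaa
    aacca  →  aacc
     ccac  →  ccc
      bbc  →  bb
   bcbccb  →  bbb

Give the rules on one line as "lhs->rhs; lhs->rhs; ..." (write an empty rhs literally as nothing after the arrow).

  | abbcb => abbb
  | cabc => cbc => cb
  | bbbc => bbb
  | bcabcbb => babcbb => babbb

bc->b; ca->c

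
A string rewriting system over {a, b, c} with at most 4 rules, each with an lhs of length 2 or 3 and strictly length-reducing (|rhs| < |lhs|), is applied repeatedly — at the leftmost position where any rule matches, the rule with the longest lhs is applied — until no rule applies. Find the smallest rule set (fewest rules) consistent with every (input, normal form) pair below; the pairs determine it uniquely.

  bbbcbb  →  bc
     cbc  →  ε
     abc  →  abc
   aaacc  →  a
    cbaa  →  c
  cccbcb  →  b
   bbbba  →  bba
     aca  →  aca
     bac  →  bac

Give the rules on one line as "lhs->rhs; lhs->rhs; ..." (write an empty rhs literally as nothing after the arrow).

aa->; bbb->b; cb->c; cc->

  | bbbcbb => bcbb => bcb => bc
  | cbc => cc => ε
  | abc
  | aaacc => acc => a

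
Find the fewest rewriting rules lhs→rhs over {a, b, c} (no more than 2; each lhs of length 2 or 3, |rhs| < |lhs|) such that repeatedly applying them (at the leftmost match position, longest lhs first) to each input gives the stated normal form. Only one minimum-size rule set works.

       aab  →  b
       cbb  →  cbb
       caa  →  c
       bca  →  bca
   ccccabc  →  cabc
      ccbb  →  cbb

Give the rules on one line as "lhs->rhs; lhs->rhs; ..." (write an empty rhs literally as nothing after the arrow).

  | aab => b
  | cbb
  | caa => c
  | bca

aa->; cc->c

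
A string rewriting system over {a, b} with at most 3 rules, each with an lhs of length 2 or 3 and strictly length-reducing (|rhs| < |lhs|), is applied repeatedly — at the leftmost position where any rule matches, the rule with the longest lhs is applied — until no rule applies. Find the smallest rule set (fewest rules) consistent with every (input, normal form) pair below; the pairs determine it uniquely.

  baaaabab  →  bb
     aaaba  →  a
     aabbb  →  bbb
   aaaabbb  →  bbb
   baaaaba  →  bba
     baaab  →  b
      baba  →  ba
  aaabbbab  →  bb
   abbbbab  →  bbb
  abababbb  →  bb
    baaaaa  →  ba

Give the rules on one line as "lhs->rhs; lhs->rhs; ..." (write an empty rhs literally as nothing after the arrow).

aa->; ab->

  | baaaabab => baabab => bbab => bb
  | aaaba => aba => a
  | aabbb => bbb
  | aaaabbb => aabbb => bbb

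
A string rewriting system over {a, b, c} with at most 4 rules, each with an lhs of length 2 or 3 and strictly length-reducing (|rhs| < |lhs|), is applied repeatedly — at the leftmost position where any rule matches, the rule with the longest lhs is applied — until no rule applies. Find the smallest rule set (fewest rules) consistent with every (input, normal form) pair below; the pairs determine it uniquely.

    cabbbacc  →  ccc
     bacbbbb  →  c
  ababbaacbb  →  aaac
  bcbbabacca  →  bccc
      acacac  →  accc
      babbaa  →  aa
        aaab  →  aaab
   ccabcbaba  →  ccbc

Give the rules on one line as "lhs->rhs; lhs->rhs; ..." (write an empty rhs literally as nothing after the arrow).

ba->; bb->; ca->c

  | cabbbacc => cbbbacc => cbacc => ccc
  | bacbbbb => cbbbb => cbb => c
  | ababbaacbb => abbaacbb => aaacbb => aaac
  | bcbbabacca => bcabacca => bcbacca => bccca => bccc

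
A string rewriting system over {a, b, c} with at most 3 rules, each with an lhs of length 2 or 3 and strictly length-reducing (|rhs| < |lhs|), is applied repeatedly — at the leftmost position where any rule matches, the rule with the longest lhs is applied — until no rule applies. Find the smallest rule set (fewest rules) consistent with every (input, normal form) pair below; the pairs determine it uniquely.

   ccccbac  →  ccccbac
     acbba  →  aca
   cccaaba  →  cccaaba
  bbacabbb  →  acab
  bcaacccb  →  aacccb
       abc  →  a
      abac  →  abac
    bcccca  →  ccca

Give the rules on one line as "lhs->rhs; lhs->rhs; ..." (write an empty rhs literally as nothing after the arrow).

bb->; bc->

  | ccccbac
  | acbba => aca
  | cccaaba
  | bbacabbb => acabbb => acab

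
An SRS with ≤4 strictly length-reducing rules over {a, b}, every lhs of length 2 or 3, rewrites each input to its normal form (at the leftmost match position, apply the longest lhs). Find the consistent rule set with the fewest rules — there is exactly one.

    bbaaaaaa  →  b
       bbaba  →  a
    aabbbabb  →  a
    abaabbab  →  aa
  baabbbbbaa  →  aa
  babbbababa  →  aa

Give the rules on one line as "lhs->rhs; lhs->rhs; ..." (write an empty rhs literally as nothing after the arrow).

  | bbaaaaaa => baaaaa => aaaa => bba => b
  | bbaba => baa => a
  | aabbbabb => aaaabb => bbabb => bab => a
  | abaabbab => aabbab => aaba => aa

aaa->bb; ba->; bab->a; bbb->a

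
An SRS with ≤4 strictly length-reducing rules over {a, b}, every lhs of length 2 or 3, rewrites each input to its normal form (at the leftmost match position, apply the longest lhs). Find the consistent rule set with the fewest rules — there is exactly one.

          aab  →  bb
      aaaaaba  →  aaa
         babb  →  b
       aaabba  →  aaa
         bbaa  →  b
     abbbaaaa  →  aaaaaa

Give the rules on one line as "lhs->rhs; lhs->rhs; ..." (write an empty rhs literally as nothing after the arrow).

  | aab => bb
  | aaaaaba => aaabba => abbba => aaa
  | babb => b
  | aaabba => abbba => aaa

aab->bb; baa->; bab->; bbb->a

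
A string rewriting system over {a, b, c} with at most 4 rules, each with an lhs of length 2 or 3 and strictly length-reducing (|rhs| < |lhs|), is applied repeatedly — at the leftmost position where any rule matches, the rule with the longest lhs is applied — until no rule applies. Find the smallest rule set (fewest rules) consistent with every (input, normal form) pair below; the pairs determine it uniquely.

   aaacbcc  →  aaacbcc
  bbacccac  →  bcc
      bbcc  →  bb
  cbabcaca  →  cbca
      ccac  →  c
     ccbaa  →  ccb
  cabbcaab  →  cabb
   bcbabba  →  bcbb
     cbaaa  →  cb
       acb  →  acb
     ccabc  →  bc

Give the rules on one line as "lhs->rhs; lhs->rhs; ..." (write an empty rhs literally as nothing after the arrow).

ba->b; bba->b; bbc->bb; cca->

  | aaacbcc
  | bbacccac => bcccac => bcc
  | bbcc => bbc => bb
  | cbabcaca => cbbcaca => cbbaca => cbca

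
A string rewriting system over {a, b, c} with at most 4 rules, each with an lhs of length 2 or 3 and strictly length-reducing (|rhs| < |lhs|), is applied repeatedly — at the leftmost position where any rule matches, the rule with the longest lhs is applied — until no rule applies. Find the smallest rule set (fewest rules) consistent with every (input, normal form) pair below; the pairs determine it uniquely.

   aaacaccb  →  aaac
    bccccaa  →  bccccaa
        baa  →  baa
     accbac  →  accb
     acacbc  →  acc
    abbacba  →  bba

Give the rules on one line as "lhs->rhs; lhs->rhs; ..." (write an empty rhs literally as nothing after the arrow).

  | aaacaccb => aaacacb => aaacab => aaac
  | bccccaa
  | baa
  | accbac => accb

ab->; bac->b; cac->ca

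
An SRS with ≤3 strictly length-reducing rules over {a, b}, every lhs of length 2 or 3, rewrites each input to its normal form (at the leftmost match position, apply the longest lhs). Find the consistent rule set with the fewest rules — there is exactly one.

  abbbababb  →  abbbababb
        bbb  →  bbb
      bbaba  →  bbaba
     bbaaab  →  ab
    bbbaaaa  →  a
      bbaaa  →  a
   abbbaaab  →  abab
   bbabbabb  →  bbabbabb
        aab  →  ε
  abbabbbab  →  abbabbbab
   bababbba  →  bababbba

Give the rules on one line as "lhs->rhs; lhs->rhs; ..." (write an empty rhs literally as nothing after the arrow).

  | abbbababb
  | bbb
  | bbaba
  | bbaaab => baab => ab

aab->; baa->a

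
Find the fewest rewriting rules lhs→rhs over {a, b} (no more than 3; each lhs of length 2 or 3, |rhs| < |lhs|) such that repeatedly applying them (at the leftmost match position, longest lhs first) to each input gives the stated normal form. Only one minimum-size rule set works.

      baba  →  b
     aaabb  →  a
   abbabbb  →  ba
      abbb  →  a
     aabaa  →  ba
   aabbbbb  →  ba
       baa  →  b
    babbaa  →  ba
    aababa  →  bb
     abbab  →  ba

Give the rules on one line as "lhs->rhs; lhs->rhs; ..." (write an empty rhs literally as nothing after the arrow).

  | baba => baa => b
  | aaabb => abb => ab => a
  | abbabbb => ababbb => aabbb => babb => bab => ba
  | abbb => abb => ab => a

aa->; aab->ba; ab->a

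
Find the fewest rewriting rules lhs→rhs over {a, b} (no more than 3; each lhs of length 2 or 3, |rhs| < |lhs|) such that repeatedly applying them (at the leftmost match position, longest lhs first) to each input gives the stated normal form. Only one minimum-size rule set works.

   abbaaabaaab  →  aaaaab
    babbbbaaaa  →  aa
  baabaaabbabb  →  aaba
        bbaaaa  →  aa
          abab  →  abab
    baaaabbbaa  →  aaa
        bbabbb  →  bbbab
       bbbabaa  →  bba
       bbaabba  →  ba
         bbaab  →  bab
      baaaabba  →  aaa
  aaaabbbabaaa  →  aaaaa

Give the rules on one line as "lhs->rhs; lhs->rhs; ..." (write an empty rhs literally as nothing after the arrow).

abb->ba; baa->a

  | abbaaabaaab => baaaabaaab => aaabaaab => aaaaab
  | babbbbaaaa => bbabbaaaa => bbbaaaaa => bbaaaa => baaa => aa
  | baabaaabbabb => abaaabbabb => aaabbabb => aabaabb => aaabb => aaba
  | bbaaaa => baaa => aa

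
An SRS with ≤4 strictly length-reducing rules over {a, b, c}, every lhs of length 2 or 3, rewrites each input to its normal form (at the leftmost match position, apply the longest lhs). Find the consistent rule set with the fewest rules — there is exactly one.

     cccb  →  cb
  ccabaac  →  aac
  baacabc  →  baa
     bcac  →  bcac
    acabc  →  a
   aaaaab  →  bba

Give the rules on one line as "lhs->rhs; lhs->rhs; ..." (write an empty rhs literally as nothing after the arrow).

aaa->bb; ab->; cc->

  | cccb => cb
  | ccabaac => abaac => aac
  | baacabc => baacc => baa
  | bcac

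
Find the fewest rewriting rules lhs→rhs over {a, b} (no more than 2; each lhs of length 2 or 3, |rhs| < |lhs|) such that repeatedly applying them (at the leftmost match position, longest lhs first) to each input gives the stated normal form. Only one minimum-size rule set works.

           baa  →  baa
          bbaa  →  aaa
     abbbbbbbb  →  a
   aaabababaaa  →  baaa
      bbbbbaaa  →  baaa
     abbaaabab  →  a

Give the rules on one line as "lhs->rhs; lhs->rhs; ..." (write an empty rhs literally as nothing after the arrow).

ab->b; bb->a

  | baa
  | bbaa => aaa
  | abbbbbbbb => bbbbbbbb => abbbbbb => bbbbbb => abbbb => bbbb => abb => bb => a
  | aaabababaaa => aabababaaa => abababaaa => bababaaa => bbabaaa => aabaaa => abaaa => baaa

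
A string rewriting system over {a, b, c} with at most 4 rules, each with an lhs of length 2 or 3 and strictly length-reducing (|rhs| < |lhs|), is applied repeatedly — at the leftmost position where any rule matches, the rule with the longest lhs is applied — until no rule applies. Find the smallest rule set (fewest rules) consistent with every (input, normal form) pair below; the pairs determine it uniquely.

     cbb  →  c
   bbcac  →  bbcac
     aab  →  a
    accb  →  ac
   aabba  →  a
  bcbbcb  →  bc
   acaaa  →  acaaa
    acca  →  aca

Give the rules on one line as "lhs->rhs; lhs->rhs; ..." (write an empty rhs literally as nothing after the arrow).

  | cbb => cb => c
  | bbcac
  | aab => a
  | accb => acb => ac

ab->; cb->c; cc->c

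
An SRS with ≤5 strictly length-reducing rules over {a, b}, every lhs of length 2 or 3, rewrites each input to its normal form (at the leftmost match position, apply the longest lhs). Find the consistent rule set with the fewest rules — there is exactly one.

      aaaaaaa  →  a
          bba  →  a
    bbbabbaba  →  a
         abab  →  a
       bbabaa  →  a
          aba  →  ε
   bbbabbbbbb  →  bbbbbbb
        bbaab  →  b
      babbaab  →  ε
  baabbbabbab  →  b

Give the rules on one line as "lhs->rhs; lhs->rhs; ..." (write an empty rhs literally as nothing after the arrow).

  | aaaaaaa => aaaaa => aaa => a
  | bba => ba => a
  | bbbabbaba => bbbaba => bba => ba => a
  | abab => a

aa->; ba->a; baa->ba; bab->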